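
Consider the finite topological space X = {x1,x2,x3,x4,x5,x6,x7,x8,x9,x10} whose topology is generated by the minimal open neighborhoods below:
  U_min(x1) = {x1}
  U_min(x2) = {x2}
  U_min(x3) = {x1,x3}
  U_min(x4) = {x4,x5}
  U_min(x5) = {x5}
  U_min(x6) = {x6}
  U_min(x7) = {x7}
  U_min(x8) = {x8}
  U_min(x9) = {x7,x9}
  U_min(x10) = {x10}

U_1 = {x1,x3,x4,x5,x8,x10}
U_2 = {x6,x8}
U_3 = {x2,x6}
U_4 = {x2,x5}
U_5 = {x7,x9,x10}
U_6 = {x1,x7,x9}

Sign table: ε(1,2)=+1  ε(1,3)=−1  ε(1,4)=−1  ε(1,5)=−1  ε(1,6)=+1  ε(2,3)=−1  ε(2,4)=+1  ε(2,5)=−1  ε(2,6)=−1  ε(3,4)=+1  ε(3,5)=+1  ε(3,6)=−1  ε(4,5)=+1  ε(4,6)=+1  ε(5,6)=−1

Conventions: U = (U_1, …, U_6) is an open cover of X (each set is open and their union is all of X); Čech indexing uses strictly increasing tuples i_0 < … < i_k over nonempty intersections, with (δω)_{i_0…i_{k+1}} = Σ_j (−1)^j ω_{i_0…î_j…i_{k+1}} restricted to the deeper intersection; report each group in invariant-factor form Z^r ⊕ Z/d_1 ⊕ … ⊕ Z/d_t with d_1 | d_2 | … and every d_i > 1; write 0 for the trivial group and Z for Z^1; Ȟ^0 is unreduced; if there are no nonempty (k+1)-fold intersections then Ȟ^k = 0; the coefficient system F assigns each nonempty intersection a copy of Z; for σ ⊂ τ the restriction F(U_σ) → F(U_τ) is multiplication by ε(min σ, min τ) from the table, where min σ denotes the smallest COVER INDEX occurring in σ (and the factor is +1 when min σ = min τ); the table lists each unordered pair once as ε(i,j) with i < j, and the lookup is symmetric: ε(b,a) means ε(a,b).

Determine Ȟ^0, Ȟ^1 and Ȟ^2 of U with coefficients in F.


nonempty intersections:
  U12={x8} U14={x5} U15={x10} U16={x1} U23={x6} U34={x2} U56={x7,x9}
C dims 6,7; δ0: rk 5, SNF 1^5
Ȟ^0: (6−5)−0=1 ⇒ Z
Ȟ^1: (7−0)−5=2 ⇒ Z^2
Ȟ^2: (0−0)−0=0 ⇒ 0

Ȟ^0 = Z, Ȟ^1 = Z^2, Ȟ^2 = 0


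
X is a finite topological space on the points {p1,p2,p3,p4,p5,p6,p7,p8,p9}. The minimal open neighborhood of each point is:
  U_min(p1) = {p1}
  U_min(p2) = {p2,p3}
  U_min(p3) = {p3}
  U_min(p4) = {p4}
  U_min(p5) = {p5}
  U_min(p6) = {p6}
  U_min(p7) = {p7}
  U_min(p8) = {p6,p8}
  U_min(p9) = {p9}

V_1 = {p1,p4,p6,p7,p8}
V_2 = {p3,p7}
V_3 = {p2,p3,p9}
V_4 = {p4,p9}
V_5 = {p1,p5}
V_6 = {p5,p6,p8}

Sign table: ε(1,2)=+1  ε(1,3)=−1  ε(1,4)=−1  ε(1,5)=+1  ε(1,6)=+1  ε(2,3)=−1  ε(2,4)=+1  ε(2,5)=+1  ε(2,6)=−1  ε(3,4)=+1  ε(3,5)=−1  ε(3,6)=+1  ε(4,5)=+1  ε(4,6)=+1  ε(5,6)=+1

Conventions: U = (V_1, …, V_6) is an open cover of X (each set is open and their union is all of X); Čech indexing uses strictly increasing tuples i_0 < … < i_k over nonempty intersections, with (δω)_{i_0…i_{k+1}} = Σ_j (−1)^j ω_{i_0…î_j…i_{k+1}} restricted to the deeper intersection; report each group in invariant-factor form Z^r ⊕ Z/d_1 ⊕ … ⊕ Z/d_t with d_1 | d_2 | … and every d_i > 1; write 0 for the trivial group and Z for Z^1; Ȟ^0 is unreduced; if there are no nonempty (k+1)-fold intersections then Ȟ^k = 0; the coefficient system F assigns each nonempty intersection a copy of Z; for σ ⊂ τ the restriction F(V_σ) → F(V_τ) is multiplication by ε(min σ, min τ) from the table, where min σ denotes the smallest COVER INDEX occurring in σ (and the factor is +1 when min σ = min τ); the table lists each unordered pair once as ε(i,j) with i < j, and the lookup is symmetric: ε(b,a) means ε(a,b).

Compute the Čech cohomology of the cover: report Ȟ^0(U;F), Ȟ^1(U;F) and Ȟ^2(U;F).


Ȟ^0 ≅ Z,  Ȟ^1 ≅ Z^2,  Ȟ^2 ≅ 0

nonempty overlaps:
  V12={p7} V14={p4} V15={p1} V16={p6,p8} V23={p3} V34={p9} V56={p5}
C dims 6,7; δ0: rk 5, SNF 1^5
degree 0: 6−5−0 = 1 → Ȟ^0 ≅ Z
degree 1: 7−0−5 = 2 → Ȟ^1 ≅ Z^2
degree 2: 0−0−0 = 0 → Ȟ^2 ≅ 0


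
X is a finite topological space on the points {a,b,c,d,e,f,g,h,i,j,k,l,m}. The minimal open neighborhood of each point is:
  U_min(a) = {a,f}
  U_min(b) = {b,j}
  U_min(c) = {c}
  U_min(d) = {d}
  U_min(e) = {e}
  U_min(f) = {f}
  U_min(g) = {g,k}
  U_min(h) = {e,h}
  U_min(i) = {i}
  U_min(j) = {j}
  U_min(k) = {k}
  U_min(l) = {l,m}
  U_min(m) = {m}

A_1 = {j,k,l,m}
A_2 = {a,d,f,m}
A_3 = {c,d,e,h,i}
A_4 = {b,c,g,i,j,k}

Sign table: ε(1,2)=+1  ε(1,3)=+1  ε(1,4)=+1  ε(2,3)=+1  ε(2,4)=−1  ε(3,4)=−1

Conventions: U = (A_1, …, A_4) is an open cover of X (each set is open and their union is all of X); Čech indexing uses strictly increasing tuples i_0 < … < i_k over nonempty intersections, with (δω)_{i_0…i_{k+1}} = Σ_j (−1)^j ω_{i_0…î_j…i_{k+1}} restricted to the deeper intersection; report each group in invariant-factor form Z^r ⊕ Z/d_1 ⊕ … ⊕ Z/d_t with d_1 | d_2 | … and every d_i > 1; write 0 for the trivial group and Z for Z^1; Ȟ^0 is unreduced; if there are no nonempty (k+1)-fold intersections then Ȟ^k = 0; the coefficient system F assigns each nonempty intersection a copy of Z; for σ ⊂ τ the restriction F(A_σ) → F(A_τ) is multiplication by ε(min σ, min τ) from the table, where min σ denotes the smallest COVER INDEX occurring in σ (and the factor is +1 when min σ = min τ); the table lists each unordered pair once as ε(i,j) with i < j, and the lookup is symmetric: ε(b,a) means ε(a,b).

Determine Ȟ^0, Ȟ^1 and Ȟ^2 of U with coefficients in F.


nonempty overlaps:
  A12={m} A14={j,k} A23={d} A34={c,i}
C dims 4,4; δ0: rk 4, SNF 1^3·2
degree 0: 4−4−0 = 0 → Ȟ^0 ≅ 0
degree 1: 4−0−4 = 0 plus torsion [2] → Ȟ^1 ≅ Z/2
degree 2: 0−0−0 = 0 → Ȟ^2 ≅ 0

Ȟ^0 ≅ 0, Ȟ^1 ≅ Z/2 and Ȟ^2 ≅ 0


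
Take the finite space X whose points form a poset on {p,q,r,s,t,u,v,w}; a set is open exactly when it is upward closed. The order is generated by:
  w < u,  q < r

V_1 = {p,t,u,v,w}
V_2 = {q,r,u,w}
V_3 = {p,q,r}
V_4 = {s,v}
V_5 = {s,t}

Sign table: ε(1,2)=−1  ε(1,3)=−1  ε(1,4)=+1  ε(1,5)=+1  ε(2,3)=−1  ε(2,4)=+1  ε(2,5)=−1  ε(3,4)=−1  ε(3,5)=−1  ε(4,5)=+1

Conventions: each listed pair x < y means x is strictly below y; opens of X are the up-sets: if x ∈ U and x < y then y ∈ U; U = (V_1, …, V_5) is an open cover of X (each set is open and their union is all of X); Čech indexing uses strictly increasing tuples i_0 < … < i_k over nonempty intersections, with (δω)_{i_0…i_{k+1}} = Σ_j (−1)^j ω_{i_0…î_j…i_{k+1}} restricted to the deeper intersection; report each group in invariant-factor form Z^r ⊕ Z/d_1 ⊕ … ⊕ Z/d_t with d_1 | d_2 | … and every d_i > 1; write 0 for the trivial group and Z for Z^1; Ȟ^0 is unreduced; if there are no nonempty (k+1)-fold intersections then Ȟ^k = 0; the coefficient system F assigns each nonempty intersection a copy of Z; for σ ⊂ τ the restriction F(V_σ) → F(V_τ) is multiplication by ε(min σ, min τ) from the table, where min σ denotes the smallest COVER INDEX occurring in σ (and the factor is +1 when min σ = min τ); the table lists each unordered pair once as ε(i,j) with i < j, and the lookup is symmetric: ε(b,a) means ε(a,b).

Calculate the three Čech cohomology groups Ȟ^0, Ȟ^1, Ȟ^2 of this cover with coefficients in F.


Ȟ^0 = 0; Ȟ^1 = Z ⊕ Z/2; Ȟ^2 = 0

nonempty overlaps:
  V12={u,w} V13={p} V14={v} V15={t} V23={q,r} V45={s}
C dims 5,6; δ0: rk 5, SNF 1^4·2
degree 0: 5−5−0 = 0 → Ȟ^0 ≅ 0
degree 1: 6−0−5 = 1 plus torsion [2] → Ȟ^1 ≅ Z ⊕ Z/2
degree 2: 0−0−0 = 0 → Ȟ^2 ≅ 0


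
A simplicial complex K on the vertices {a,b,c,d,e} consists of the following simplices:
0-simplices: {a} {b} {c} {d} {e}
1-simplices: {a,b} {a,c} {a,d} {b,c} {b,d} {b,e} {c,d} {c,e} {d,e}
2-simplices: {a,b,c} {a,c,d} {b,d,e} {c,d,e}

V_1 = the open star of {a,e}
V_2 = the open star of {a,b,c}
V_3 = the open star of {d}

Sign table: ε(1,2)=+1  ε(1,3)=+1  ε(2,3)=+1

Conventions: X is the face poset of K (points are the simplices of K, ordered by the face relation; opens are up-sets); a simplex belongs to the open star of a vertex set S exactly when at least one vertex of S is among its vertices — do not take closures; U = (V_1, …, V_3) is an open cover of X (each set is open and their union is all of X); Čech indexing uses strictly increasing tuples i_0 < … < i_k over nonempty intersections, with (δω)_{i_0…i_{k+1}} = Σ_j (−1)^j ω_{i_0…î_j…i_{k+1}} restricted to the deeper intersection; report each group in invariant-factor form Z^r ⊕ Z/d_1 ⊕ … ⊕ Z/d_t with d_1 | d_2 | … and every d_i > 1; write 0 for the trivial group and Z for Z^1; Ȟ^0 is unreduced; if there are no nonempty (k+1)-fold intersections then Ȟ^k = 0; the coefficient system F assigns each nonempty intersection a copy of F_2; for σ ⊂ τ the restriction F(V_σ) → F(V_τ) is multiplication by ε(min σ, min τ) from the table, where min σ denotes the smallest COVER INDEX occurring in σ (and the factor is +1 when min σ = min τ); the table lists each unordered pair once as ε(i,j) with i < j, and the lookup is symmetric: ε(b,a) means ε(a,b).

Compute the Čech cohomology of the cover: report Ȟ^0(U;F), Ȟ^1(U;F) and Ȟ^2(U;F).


Ȟ^0(U;F) ≅ Z/2, Ȟ^1(U;F) ≅ 0, Ȟ^2(U;F) ≅ 0

nonempty overlaps:
  V1={{a},{e},{a,b},{a,c},{a,d},{b,e},{c,e},{d,e},{a,b,c},{a,c,d},{b,d,e},{c,d,e}} V2={{a},{b},{c},{a,b},{a,c},{a,d},{b,c},{b,d},{b,e},{c,d},{c,e},{a,b,c},{a,c,d},{b,d,e},{c,d,e}} V3={{d},{a,d},{b,d},{c,d},{d,e},{a,c,d},{b,d,e},{c,d,e}}
  V12={{a},{a,b},{a,c},{a,d},{b,e},{c,e},{a,b,c},{a,c,d},{b,d,e},{c,d,e}} V13={{a,d},{d,e},{a,c,d},{b,d,e},{c,d,e}} V23={{a,d},{b,d},{c,d},{a,c,d},{b,d,e},{c,d,e}}
  V123={{a,d},{a,c,d},{b,d,e},{c,d,e}}
C dims 3,3,1; δ0: rk_F2 2; δ1: rk_F2 1
degree 0: 3−2−0 = 1 → Ȟ^0 ≅ Z/2
degree 1: 3−1−2 = 0 → Ȟ^1 ≅ 0
degree 2: 1−0−1 = 0 → Ȟ^2 ≅ 0


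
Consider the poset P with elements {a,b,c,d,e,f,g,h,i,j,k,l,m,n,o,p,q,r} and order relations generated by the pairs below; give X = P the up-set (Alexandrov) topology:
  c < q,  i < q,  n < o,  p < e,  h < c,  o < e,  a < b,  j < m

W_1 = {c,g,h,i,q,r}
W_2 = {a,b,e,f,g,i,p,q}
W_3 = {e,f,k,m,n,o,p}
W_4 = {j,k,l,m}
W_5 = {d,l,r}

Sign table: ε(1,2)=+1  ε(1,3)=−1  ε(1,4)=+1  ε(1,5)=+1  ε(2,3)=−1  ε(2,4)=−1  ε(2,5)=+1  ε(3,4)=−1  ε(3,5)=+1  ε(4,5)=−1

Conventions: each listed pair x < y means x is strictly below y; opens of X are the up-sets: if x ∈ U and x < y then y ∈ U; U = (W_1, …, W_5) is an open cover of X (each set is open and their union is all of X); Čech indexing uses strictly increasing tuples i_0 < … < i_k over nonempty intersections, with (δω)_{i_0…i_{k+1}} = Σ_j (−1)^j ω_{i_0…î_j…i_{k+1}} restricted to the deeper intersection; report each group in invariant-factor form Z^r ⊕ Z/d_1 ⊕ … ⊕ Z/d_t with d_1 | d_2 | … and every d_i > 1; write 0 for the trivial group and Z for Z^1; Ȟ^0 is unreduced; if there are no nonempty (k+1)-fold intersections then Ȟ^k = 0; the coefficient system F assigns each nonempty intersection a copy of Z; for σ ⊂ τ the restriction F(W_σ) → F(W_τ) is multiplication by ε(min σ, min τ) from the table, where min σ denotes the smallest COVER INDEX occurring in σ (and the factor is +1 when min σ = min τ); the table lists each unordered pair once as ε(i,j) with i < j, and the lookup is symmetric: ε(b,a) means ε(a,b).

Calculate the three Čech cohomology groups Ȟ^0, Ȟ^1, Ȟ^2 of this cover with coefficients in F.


Ȟ^0 ≅ 0,  Ȟ^1 ≅ Z/2,  Ȟ^2 ≅ 0

nonempty intersections:
  W12={g,i,q} W15={r} W23={e,f,p} W34={k,m} W45={l}
C dims 5,5; δ0: rk 5, SNF 1^4·2
Ȟ^0: (5−5)−0=0 ⇒ 0
Ȟ^1: (5−0)−5=0 plus torsion [2] ⇒ Z/2
Ȟ^2: (0−0)−0=0 ⇒ 0


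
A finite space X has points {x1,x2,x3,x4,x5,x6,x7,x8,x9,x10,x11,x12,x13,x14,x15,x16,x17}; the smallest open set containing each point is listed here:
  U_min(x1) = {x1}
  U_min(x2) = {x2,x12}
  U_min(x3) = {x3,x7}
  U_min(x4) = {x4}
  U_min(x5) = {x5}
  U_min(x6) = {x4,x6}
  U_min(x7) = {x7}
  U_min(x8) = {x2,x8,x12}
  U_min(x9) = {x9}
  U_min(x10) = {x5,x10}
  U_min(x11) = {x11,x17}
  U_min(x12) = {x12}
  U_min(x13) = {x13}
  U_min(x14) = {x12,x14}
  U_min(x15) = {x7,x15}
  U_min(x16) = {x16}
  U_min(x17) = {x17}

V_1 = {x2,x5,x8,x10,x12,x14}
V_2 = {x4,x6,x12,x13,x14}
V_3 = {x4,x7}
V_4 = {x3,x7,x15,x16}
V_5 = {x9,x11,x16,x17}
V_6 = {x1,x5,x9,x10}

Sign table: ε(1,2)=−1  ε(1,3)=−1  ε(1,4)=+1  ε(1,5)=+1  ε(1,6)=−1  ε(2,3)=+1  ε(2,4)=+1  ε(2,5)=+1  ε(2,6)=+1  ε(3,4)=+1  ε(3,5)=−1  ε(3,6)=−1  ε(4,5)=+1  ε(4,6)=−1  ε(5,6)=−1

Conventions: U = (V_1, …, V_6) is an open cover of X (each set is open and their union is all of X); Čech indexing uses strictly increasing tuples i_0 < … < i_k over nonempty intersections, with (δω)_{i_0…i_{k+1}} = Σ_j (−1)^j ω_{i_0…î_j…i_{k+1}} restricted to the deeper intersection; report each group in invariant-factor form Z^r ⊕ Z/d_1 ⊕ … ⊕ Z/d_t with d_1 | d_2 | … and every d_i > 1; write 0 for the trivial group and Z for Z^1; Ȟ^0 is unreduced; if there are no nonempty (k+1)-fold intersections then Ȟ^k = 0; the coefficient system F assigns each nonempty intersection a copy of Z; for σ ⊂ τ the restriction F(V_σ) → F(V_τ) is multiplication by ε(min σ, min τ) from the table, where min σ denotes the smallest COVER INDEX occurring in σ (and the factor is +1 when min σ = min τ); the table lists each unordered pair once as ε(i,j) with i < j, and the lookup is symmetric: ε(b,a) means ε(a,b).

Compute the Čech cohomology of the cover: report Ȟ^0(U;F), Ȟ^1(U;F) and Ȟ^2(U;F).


Ȟ^0 ≅ 0, Ȟ^1 ≅ Z/2 and Ȟ^2 ≅ 0

nerve simplices:
  V12={x12,x14} V16={x5,x10} V23={x4} V34={x7} V45={x16} V56={x9}
C dims 6,6; δ0: rk 6, SNF 1^5·2
degree 0: 6−6−0 = 0 → Ȟ^0 ≅ 0
degree 1: 6−0−6 = 0 plus torsion [2] → Ȟ^1 ≅ Z/2
degree 2: 0−0−0 = 0 → Ȟ^2 ≅ 0


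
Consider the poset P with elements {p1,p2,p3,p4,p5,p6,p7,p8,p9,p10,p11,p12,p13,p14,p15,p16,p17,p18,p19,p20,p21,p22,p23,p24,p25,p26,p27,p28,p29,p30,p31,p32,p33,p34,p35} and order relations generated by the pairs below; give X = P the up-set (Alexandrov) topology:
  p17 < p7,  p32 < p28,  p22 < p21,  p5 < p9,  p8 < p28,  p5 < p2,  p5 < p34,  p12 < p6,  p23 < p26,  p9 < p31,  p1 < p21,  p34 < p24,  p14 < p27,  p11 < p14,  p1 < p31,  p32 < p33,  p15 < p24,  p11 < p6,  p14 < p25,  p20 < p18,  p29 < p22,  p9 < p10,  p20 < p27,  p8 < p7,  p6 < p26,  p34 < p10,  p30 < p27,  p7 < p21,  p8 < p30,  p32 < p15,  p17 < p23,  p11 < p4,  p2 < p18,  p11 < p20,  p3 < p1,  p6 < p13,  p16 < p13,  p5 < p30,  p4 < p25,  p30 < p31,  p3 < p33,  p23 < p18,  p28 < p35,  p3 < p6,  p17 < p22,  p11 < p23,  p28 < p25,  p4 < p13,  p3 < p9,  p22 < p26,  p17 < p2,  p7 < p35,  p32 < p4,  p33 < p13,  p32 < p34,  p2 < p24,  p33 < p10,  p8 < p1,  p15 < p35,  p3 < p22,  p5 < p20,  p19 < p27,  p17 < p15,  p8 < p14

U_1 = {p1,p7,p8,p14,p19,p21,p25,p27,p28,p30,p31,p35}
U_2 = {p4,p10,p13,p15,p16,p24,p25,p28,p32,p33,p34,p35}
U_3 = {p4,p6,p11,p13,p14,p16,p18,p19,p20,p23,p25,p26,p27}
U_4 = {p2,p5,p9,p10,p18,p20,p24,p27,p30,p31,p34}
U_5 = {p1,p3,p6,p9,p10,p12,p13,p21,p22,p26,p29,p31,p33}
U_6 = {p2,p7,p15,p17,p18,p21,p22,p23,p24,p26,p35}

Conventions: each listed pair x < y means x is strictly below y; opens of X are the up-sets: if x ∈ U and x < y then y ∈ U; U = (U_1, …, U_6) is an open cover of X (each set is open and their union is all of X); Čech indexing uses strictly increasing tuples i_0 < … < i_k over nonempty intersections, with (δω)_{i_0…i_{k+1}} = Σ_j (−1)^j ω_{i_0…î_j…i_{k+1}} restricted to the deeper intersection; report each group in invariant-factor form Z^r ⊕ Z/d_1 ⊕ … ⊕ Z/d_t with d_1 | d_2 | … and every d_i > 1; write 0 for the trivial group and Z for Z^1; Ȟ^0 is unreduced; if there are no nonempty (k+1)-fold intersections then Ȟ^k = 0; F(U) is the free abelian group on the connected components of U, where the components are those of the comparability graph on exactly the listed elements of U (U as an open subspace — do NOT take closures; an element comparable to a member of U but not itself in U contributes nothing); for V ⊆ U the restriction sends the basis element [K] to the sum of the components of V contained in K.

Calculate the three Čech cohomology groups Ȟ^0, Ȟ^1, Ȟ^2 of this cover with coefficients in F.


Ȟ^0 = Z, Ȟ^1 = 0, Ȟ^2 = Z/2

nerve of the cover:
  U12={p25,p28,p35} U13={p14,p19,p25,p27} U14={p27,p30,p31} U15={p1,p21,p31} U16={p7,p21,p35} U23={p4,p13,p16,p25} U24={p10,p24,p34} U25={p10,p13,p33} U26={p15,p24,p35} U34={p18,p20,p27} U35={p6,p13,p26} U36={p18,p23,p26} U45={p9,p10,p31} U46={p2,p18,p24} U56={p21,p22,p26}
  U123={p25} U126={p35} U134={p27} U145={p31} U156={p21} U235={p13} U245={p10} U246={p24} U346={p18} U356={p26}
components per intersection:
  U1: {p1,p7,p8,p14,p19,p21,p25,p27,p28,p30,p31,p35}
  U2: {p4,p10,p13,p15,p16,p24,p25,p28,p32,p33,p34,p35}
  U3: {p4,p6,p11,p13,p14,p16,p18,p19,p20,p23,p25,p26,p27}
  U4: {p2,p5,p9,p10,p18,p20,p24,p27,p30,p31,p34}
  U5: {p1,p3,p6,p9,p10,p12,p13,p21,p22,p26,p29,p31,p33}
  U6: {p2,p7,p15,p17,p18,p21,p22,p23,p24,p26,p35}
  U12: {p25,p28,p35}
  U13: {p14,p19,p25,p27}
  U14: {p27,p30,p31}
  U15: {p1,p21,p31}
  U16: {p7,p21,p35}
  U23: {p4,p13,p16,p25}
  U24: {p10,p24,p34}
  U25: {p10,p13,p33}
  U26: {p15,p24,p35}
  U34: {p18,p20,p27}
  U35: {p6,p13,p26}
  U36: {p18,p23,p26}
  U45: {p9,p10,p31}
  U46: {p2,p18,p24}
  U56: {p21,p22,p26}
  U123: {p25}
  U126: {p35}
  U134: {p27}
  U145: {p31}
  U156: {p21}
  U235: {p13}
  U245: {p10}
  U246: {p24}
  U346: {p18}
  U356: {p26}
C dims 6,15,10; δ0: rk 5, SNF 1^5; δ1: rk 10, SNF 1^9·2
Ȟ^0 = (6 − 5) − 0 = 1, so Ȟ^0 ≅ Z
Ȟ^1 = (15 − 10) − 5 = 0, so Ȟ^1 ≅ 0
Ȟ^2 = (10 − 0) − 10 = 0 plus torsion [2], so Ȟ^2 ≅ Z/2


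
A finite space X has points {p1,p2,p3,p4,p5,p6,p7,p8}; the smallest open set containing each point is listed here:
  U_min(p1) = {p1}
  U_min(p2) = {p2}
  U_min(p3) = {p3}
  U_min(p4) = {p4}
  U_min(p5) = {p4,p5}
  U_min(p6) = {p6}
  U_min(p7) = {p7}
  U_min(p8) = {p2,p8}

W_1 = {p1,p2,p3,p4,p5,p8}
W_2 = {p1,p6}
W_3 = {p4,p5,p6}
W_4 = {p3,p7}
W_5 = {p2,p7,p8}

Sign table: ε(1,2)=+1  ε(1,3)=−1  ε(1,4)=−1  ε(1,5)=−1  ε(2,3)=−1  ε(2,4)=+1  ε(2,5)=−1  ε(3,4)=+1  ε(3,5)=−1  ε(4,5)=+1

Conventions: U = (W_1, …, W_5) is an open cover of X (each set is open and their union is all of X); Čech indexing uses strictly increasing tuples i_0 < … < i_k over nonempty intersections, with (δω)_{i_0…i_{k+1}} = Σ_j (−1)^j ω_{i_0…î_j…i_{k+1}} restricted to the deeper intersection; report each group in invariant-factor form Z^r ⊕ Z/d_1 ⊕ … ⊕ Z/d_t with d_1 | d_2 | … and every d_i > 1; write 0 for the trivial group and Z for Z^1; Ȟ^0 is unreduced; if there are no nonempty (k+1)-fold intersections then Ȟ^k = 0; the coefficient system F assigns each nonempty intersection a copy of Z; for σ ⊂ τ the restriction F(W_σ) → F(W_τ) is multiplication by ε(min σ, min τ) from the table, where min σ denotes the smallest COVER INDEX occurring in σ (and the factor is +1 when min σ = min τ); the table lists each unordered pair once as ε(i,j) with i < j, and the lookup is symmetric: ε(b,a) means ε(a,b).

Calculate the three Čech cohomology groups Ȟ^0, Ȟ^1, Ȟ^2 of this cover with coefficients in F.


nonempty overlaps:
  W12={p1} W13={p4,p5} W14={p3} W15={p2,p8} W23={p6} W45={p7}
C dims 5,6; δ0: rk 4, SNF 1^4
degree 0: 5−4−0 = 1 → Ȟ^0 ≅ Z
degree 1: 6−0−4 = 2 → Ȟ^1 ≅ Z^2
degree 2: 0−0−0 = 0 → Ȟ^2 ≅ 0

Ȟ^0 ≅ Z, Ȟ^1 ≅ Z^2 and Ȟ^2 ≅ 0


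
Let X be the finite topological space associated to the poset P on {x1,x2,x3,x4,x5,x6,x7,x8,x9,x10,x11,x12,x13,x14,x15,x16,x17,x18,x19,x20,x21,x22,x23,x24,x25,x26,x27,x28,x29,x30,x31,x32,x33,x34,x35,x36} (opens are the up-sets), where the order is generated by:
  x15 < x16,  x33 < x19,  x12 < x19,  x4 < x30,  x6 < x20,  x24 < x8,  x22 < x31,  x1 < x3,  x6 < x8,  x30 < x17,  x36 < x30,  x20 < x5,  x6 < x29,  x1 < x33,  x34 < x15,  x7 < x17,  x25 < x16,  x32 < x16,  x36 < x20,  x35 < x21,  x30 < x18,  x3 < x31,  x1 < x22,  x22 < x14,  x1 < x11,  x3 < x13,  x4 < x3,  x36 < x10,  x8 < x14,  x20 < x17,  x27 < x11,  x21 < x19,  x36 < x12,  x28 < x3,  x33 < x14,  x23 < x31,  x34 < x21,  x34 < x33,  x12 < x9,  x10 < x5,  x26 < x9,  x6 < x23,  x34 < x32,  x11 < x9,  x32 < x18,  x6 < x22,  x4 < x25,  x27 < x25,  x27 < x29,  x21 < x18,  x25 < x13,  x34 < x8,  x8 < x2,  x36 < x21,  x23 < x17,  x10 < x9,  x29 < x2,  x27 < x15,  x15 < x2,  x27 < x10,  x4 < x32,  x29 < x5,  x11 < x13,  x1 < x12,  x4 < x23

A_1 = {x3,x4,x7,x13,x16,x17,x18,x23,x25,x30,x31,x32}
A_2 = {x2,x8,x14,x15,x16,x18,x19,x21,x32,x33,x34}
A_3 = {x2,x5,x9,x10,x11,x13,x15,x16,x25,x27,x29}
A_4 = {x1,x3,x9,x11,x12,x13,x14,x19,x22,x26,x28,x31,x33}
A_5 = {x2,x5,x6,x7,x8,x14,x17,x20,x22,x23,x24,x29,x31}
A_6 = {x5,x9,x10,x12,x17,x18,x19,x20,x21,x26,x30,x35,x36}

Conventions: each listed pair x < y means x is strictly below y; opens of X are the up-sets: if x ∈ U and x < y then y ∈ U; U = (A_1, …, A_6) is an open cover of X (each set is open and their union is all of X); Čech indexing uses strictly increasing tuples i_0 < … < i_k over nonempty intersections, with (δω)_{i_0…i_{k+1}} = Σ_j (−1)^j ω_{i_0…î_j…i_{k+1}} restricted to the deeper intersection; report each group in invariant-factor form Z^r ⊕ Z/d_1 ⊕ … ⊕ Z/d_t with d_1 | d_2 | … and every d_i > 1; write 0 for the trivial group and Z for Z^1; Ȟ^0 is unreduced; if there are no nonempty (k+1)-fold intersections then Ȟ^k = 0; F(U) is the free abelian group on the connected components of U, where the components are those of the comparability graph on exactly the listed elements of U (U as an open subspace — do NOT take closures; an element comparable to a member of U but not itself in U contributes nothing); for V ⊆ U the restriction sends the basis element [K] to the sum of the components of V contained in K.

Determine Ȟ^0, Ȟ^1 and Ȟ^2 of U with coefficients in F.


Ȟ^0 = Z; Ȟ^1 = 0; Ȟ^2 = Z/2

nerve simplices:
  A12={x16,x18,x32} A13={x13,x16,x25} A14={x3,x13,x31} A15={x7,x17,x23,x31} A16={x17,x18,x30} A23={x2,x15,x16} A24={x14,x19,x33} A25={x2,x8,x14} A26={x18,x19,x21} A34={x9,x11,x13} A35={x2,x5,x29} A36={x5,x9,x10} A45={x14,x22,x31} A46={x9,x12,x19,x26} A56={x5,x17,x20}
  A123={x16} A126={x18} A134={x13} A145={x31} A156={x17} A235={x2} A245={x14} A246={x19} A346={x9} A356={x5}
components per intersection:
  A1: {x3,x4,x7,x13,x16,x17,x18,x23,x25,x30,x31,x32}
  A2: {x2,x8,x14,x15,x16,x18,x19,x21,x32,x33,x34}
  A3: {x2,x5,x9,x10,x11,x13,x15,x16,x25,x27,x29}
  A4: {x1,x3,x9,x11,x12,x13,x14,x19,x22,x26,x28,x31,x33}
  A5: {x2,x5,x6,x7,x8,x14,x17,x20,x22,x23,x24,x29,x31}
  A6: {x5,x9,x10,x12,x17,x18,x19,x20,x21,x26,x30,x35,x36}
  A12: {x16,x18,x32}
  A13: {x13,x16,x25}
  A14: {x3,x13,x31}
  A15: {x7,x17,x23,x31}
  A16: {x17,x18,x30}
  A23: {x2,x15,x16}
  A24: {x14,x19,x33}
  A25: {x2,x8,x14}
  A26: {x18,x19,x21}
  A34: {x9,x11,x13}
  A35: {x2,x5,x29}
  A36: {x5,x9,x10}
  A45: {x14,x22,x31}
  A46: {x9,x12,x19,x26}
  A56: {x5,x17,x20}
  A123: {x16}
  A126: {x18}
  A134: {x13}
  A145: {x31}
  A156: {x17}
  A235: {x2}
  A245: {x14}
  A246: {x19}
  A346: {x9}
  A356: {x5}
C dims 6,15,10; δ0: rk 5, SNF 1^5; δ1: rk 10, SNF 1^9·2
degree 0: 6−5−0 = 1 → Ȟ^0 ≅ Z
degree 1: 15−10−5 = 0 → Ȟ^1 ≅ 0
degree 2: 10−0−10 = 0 plus torsion [2] → Ȟ^2 ≅ Z/2


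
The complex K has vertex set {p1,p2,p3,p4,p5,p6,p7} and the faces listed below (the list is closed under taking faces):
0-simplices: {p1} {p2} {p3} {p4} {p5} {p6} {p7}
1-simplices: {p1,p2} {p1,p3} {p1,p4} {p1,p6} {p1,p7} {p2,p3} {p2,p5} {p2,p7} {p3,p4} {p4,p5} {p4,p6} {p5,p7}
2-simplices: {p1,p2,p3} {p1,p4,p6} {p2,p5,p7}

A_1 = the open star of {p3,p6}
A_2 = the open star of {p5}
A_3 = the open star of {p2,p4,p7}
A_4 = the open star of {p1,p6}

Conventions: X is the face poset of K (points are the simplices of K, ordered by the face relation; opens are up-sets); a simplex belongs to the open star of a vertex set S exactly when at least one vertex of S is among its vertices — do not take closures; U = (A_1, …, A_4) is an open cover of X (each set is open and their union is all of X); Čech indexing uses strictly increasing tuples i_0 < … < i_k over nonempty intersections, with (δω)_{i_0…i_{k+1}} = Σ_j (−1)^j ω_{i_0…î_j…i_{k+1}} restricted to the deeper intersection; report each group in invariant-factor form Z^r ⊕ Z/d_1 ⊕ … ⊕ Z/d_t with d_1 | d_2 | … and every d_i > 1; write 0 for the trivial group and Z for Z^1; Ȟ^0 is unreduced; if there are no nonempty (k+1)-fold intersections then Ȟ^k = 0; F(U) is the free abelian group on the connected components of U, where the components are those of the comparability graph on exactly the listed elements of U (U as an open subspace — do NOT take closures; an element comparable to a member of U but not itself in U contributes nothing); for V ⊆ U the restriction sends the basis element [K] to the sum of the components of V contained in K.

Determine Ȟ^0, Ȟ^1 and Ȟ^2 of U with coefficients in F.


Ȟ^0 = Z; Ȟ^1 = Z^3; Ȟ^2 = 0

cover nerve:
  A1={{p3},{p6},{p1,p3},{p1,p6},{p2,p3},{p3,p4},{p4,p6},{p1,p2,p3},{p1,p4,p6}} A2={{p5},{p2,p5},{p4,p5},{p5,p7},{p2,p5,p7}} A3={{p2},{p4},{p7},{p1,p2},{p1,p4},{p1,p7},{p2,p3},{p2,p5},{p2,p7},{p3,p4},{p4,p5},{p4,p6},{p5,p7},{p1,p2,p3},{p1,p4,p6},{p2,p5,p7}} A4={{p1},{p6},{p1,p2},{p1,p3},{p1,p4},{p1,p6},{p1,p7},{p4,p6},{p1,p2,p3},{p1,p4,p6}}
  A13={{p2,p3},{p3,p4},{p4,p6},{p1,p2,p3},{p1,p4,p6}} A14={{p6},{p1,p3},{p1,p6},{p4,p6},{p1,p2,p3},{p1,p4,p6}} A23={{p2,p5},{p4,p5},{p5,p7},{p2,p5,p7}} A34={{p1,p2},{p1,p4},{p1,p7},{p4,p6},{p1,p2,p3},{p1,p4,p6}}
  A134={{p4,p6},{p1,p2,p3},{p1,p4,p6}}
components per intersection:
  A1: {{p3},{p1,p3},{p2,p3},{p3,p4},{p1,p2,p3}} {{p6},{p1,p6},{p4,p6},{p1,p4,p6}}
  A2: {{p5},{p2,p5},{p4,p5},{p5,p7},{p2,p5,p7}}
  A3: {{p2},{p7},{p1,p2},{p1,p7},{p2,p3},{p2,p5},{p2,p7},{p5,p7},{p1,p2,p3},{p2,p5,p7}} {{p4},{p1,p4},{p3,p4},{p4,p5},{p4,p6},{p1,p4,p6}}
  A4: {{p1},{p6},{p1,p2},{p1,p3},{p1,p4},{p1,p6},{p1,p7},{p4,p6},{p1,p2,p3},{p1,p4,p6}}
  A13: {{p2,p3},{p1,p2,p3}} {{p3,p4}} {{p4,p6},{p1,p4,p6}}
  A14: {{p6},{p1,p6},{p4,p6},{p1,p4,p6}} {{p1,p3},{p1,p2,p3}}
  A23: {{p2,p5},{p5,p7},{p2,p5,p7}} {{p4,p5}}
  A34: {{p1,p2},{p1,p2,p3}} {{p1,p4},{p4,p6},{p1,p4,p6}} {{p1,p7}}
  A134: {{p4,p6},{p1,p4,p6}} {{p1,p2,p3}}
C dims 6,10,2; δ0: rk 5, SNF 1^5; δ1: rk 2, SNF 1^2
Ȟ^0: (6−5)−0=1 ⇒ Z
Ȟ^1: (10−2)−5=3 ⇒ Z^3
Ȟ^2: (2−0)−2=0 ⇒ 0


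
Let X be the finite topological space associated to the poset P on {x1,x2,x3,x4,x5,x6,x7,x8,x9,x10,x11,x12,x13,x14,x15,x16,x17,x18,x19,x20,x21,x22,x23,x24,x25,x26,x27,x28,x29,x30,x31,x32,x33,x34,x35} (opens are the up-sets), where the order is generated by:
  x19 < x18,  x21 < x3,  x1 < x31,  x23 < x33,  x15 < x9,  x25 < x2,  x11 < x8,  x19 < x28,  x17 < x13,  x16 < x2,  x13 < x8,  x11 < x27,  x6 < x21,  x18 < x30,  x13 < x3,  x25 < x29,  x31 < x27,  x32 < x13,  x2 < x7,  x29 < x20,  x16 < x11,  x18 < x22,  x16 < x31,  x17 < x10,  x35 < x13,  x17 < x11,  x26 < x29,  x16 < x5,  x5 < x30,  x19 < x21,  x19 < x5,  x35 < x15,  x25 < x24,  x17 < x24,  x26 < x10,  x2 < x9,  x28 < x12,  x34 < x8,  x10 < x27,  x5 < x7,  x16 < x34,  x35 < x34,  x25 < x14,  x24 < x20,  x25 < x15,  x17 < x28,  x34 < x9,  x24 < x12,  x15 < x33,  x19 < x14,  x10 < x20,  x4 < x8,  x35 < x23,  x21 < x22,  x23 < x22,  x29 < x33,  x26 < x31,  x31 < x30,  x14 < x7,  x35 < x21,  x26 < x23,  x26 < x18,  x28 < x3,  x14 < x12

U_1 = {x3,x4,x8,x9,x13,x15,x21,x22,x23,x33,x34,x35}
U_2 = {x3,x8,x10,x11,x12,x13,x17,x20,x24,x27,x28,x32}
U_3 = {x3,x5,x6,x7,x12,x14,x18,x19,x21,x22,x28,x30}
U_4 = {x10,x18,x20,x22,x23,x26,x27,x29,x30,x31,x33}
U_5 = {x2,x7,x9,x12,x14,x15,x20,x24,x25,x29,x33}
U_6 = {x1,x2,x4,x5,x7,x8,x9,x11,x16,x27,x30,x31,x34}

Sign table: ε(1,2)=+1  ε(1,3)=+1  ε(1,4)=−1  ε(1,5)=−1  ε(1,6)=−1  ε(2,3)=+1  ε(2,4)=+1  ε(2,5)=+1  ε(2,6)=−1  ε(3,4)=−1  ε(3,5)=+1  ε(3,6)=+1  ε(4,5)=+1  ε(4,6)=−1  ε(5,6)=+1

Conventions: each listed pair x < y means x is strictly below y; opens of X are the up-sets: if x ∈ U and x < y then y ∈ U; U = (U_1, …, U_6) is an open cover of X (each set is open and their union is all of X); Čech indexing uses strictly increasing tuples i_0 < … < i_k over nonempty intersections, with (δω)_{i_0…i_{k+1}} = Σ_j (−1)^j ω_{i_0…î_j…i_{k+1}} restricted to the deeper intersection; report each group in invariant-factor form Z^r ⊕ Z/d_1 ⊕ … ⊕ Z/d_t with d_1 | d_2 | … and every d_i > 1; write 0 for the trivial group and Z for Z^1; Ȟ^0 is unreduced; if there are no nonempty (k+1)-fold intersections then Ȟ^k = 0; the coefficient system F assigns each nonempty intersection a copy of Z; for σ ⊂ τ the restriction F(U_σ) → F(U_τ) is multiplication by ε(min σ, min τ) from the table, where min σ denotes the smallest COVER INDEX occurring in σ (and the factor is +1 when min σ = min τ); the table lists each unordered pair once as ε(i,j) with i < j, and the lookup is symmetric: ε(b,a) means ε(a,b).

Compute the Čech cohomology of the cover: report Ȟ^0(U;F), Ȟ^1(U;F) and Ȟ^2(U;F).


Ȟ^0 = 0; Ȟ^1 = Z/2; Ȟ^2 = Z

nonempty intersections:
  U12={x3,x8,x13} U13={x3,x21,x22} U14={x22,x23,x33} U15={x9,x15,x33} U16={x4,x8,x9,x34} U23={x3,x12,x28} U24={x10,x20,x27} U25={x12,x20,x24} U26={x8,x11,x27} U34={x18,x22,x30} U35={x7,x12,x14} U36={x5,x7,x30} U45={x20,x29,x33} U46={x27,x30,x31} U56={x2,x7,x9}
  U123={x3} U126={x8} U134={x22} U145={x33} U156={x9} U235={x12} U245={x20} U246={x27} U346={x30} U356={x7}
C dims 6,15,10; δ0: rk 6, SNF 1^5·2; δ1: rk 9, SNF 1^9
Ȟ^0: (6−6)−0=0 ⇒ 0
Ȟ^1: (15−9)−6=0 plus torsion [2] ⇒ Z/2
Ȟ^2: (10−0)−9=1 ⇒ Z


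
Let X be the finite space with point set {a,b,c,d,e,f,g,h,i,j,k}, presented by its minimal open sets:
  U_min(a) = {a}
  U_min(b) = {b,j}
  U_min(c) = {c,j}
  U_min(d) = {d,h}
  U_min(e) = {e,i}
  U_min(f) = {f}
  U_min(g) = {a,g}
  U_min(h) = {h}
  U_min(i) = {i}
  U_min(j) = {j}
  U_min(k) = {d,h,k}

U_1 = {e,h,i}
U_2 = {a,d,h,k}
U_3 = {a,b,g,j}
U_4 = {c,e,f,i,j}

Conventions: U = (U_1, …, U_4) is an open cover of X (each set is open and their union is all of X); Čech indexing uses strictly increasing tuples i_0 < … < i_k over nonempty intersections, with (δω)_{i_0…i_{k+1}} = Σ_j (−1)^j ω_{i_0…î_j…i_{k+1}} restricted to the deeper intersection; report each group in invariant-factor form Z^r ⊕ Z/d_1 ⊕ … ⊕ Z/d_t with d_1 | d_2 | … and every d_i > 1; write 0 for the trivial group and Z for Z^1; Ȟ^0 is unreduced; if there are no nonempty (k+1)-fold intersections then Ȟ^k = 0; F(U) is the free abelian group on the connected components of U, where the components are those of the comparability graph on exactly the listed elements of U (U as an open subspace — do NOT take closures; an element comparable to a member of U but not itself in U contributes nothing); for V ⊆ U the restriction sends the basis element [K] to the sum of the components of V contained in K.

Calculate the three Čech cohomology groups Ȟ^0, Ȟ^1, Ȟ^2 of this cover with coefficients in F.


Ȟ^0 ≅ Z^5,  Ȟ^1 ≅ 0,  Ȟ^2 ≅ 0

cover nerve:
  U12={h} U14={e,i} U23={a} U34={j}
components per intersection:
  U1: {e,i} {h}
  U2: {a} {d,h,k}
  U3: {a,g} {b,j}
  U4: {c,j} {e,i} {f}
  U12: {h}
  U14: {e,i}
  U23: {a}
  U34: {j}
C dims 9,4; δ0: rk 4, SNF 1^4
Ȟ^0: (9−4)−0=5 ⇒ Z^5
Ȟ^1: (4−0)−4=0 ⇒ 0
Ȟ^2: (0−0)−0=0 ⇒ 0


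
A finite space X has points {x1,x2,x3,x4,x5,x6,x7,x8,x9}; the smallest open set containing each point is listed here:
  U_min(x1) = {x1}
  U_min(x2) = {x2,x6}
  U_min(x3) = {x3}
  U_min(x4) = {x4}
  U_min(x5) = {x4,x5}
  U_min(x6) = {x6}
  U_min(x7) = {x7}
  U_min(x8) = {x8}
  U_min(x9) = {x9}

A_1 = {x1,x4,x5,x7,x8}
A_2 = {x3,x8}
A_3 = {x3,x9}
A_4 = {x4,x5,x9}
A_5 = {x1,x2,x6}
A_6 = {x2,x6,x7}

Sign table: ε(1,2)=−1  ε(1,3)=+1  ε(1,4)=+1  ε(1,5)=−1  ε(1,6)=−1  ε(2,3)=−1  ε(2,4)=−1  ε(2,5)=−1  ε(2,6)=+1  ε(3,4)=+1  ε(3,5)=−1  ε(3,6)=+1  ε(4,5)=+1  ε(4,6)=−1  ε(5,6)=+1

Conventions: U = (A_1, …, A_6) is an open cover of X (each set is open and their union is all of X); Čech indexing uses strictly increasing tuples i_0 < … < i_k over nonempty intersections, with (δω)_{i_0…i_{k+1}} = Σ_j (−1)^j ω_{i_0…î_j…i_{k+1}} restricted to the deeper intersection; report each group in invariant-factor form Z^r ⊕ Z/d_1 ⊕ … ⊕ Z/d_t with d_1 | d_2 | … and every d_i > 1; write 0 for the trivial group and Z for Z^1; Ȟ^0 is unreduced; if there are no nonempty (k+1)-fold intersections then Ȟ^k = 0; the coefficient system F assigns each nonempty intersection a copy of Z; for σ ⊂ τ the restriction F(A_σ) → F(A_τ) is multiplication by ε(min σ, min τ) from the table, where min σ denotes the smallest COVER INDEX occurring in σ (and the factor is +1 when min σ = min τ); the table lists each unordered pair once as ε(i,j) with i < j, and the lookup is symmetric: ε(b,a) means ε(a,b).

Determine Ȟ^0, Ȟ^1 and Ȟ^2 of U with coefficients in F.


nonempty overlaps:
  A12={x8} A14={x4,x5} A15={x1} A16={x7} A23={x3} A34={x9} A56={x2,x6}
C dims 6,7; δ0: rk 5, SNF 1^5
degree 0: 6−5−0 = 1 → Ȟ^0 ≅ Z
degree 1: 7−0−5 = 2 → Ȟ^1 ≅ Z^2
degree 2: 0−0−0 = 0 → Ȟ^2 ≅ 0

Ȟ^0 = Z, Ȟ^1 = Z^2, Ȟ^2 = 0


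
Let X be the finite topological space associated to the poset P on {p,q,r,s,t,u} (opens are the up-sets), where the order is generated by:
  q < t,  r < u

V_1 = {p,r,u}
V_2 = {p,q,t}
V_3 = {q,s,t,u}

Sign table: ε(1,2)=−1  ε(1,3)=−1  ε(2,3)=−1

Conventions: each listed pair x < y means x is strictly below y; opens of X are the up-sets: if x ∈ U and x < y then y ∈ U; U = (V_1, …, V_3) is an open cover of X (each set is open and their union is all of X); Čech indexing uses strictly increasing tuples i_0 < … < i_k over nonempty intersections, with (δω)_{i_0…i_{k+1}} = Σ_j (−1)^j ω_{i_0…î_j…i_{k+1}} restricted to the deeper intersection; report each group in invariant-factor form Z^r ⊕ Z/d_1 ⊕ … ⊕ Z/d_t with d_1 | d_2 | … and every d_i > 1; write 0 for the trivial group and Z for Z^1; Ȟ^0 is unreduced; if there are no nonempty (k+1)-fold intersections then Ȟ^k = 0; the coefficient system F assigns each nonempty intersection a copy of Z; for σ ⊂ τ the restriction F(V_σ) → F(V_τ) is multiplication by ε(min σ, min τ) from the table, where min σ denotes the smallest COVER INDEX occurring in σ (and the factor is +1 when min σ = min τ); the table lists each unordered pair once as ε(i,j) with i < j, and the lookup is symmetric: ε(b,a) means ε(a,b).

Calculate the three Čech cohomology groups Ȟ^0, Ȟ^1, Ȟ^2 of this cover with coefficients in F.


Ȟ^0(U;F) ≅ 0,  Ȟ^1(U;F) ≅ Z/2,  Ȟ^2(U;F) ≅ 0

nonempty overlaps:
  V12={p} V13={u} V23={q,t}
C dims 3,3; δ0: rk 3, SNF 1^2·2
degree 0: 3−3−0 = 0 → Ȟ^0 ≅ 0
degree 1: 3−0−3 = 0 plus torsion [2] → Ȟ^1 ≅ Z/2
degree 2: 0−0−0 = 0 → Ȟ^2 ≅ 0


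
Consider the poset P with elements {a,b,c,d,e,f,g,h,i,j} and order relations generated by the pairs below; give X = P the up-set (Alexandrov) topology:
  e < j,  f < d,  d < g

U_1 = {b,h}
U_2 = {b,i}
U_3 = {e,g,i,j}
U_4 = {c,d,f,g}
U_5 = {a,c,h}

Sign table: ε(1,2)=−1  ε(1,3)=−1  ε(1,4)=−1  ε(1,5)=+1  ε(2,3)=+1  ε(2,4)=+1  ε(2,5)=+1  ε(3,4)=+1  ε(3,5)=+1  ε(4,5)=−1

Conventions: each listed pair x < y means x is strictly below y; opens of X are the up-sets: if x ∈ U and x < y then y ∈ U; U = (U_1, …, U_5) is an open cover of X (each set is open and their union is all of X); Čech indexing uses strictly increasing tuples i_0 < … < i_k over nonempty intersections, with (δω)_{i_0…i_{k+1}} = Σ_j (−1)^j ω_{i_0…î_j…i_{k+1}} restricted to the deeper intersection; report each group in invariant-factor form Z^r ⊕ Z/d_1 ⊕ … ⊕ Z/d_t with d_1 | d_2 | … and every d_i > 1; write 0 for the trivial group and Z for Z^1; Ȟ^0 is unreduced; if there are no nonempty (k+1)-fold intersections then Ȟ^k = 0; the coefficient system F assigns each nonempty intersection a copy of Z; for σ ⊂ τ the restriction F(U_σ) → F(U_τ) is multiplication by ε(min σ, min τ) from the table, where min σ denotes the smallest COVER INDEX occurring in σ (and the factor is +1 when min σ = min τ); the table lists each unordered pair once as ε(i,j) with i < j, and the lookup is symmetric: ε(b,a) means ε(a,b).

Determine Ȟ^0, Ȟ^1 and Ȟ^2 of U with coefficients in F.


nonempty intersections:
  U12={b} U15={h} U23={i} U34={g} U45={c}
C dims 5,5; δ0: rk 4, SNF 1^4
Ȟ^0: (5−4)−0=1 ⇒ Z
Ȟ^1: (5−0)−4=1 ⇒ Z
Ȟ^2: (0−0)−0=0 ⇒ 0

Ȟ^0(U;F) ≅ Z; Ȟ^1(U;F) ≅ Z; Ȟ^2(U;F) ≅ 0


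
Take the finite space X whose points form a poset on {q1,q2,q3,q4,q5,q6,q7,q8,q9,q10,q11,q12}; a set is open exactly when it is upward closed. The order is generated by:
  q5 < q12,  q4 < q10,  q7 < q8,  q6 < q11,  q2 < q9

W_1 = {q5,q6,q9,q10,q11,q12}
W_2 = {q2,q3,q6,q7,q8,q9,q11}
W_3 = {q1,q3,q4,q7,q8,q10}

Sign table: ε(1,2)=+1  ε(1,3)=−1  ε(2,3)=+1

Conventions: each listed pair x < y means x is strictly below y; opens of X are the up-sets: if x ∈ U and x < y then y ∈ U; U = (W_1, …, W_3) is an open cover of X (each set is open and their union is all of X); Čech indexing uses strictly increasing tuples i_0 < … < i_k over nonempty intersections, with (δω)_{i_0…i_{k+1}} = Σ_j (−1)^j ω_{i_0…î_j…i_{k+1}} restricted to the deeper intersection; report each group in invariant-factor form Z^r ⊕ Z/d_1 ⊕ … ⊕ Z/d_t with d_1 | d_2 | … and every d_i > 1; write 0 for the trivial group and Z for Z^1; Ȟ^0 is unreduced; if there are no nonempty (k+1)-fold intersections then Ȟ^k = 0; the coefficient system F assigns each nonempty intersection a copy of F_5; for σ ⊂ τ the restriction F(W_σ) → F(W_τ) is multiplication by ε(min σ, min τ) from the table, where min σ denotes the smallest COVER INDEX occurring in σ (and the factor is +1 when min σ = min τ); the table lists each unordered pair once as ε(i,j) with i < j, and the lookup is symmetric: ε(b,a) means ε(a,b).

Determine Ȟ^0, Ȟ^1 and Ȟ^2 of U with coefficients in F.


nonempty intersections:
  W12={q6,q9,q11} W13={q10} W23={q3,q7,q8}
C dims 3,3; δ0: rk_F5 3
Ȟ^0: (3−3)−0=0 ⇒ 0
Ȟ^1: (3−0)−3=0 ⇒ 0
Ȟ^2: (0−0)−0=0 ⇒ 0

Ȟ^0 = 0, Ȟ^1 = 0, Ȟ^2 = 0


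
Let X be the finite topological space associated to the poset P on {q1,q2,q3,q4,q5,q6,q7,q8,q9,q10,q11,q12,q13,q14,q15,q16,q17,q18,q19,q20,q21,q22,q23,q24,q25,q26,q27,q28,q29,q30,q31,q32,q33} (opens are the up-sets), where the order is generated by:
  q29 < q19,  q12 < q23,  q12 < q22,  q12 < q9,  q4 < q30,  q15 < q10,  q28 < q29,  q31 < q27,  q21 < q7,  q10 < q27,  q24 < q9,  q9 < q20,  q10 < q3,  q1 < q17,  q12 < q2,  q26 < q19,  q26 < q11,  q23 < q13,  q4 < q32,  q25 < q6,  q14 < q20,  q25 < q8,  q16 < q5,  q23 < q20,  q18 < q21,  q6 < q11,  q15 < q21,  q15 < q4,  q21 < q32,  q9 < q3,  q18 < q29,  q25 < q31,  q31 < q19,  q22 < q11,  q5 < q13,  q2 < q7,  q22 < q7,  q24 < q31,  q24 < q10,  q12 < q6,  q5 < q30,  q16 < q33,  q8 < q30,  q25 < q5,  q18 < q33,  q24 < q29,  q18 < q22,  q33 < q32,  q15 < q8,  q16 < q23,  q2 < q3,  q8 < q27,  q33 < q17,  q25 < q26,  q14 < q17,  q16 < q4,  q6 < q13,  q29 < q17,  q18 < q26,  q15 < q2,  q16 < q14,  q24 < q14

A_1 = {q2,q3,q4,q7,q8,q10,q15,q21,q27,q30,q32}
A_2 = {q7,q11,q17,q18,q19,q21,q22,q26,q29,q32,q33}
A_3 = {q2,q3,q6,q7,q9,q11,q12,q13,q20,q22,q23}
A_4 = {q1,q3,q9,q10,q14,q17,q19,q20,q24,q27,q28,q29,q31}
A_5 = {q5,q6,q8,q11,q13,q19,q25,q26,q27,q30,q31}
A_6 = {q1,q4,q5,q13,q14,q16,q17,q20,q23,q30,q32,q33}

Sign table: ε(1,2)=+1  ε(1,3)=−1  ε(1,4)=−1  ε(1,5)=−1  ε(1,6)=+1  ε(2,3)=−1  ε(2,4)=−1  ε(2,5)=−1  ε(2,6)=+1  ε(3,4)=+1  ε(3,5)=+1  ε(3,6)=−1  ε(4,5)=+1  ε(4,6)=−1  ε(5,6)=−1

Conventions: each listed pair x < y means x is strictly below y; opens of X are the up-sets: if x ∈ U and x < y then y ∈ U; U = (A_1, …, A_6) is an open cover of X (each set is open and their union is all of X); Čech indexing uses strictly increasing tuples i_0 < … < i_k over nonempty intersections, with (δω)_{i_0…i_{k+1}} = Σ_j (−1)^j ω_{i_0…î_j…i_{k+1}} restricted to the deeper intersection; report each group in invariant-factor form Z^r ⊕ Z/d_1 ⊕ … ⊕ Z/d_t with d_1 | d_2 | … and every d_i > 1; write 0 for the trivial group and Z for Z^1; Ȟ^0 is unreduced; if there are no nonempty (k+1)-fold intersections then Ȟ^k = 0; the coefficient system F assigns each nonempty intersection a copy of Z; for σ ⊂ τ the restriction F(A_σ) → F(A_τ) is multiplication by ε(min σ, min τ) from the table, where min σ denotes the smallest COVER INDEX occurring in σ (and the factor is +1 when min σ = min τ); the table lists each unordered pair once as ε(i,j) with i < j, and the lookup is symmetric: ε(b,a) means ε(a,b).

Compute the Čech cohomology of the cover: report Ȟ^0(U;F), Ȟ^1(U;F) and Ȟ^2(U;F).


nerve simplices:
  A12={q7,q21,q32} A13={q2,q3,q7} A14={q3,q10,q27} A15={q8,q27,q30} A16={q4,q30,q32} A23={q7,q11,q22} A24={q17,q19,q29} A25={q11,q19,q26} A26={q17,q32,q33} A34={q3,q9,q20} A35={q6,q11,q13} A36={q13,q20,q23} A45={q19,q27,q31} A46={q1,q14,q17,q20} A56={q5,q13,q30}
  A123={q7} A126={q32} A134={q3} A145={q27} A156={q30} A235={q11} A245={q19} A246={q17} A346={q20} A356={q13}
C dims 6,15,10; δ0: rk 5, SNF 1^5; δ1: rk 10, SNF 1^9·2
degree 0: 6−5−0 = 1 → Ȟ^0 ≅ Z
degree 1: 15−10−5 = 0 → Ȟ^1 ≅ 0
degree 2: 10−0−10 = 0 plus torsion [2] → Ȟ^2 ≅ Z/2

Ȟ^0 = Z, Ȟ^1 = 0, Ȟ^2 = Z/2
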